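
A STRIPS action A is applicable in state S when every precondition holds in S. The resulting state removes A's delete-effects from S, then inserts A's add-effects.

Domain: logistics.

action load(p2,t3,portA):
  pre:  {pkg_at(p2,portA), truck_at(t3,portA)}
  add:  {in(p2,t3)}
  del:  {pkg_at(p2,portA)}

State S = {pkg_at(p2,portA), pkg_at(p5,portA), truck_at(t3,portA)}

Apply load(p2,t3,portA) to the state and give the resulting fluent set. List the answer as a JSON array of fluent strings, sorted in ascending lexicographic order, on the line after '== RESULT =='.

Compute (S \ del) ∪ add:
  pre ⊆ S: {pkg_at(p2,portA), truck_at(t3,portA)} ⊆ S  — applicable
  S \ del = {pkg_at(p5,portA), truck_at(t3,portA)}
  ∪ add   = {in(p2,t3), pkg_at(p5,portA), truck_at(t3,portA)}

== RESULT ==
["in(p2,t3)", "pkg_at(p5,portA)", "truck_at(t3,portA)"]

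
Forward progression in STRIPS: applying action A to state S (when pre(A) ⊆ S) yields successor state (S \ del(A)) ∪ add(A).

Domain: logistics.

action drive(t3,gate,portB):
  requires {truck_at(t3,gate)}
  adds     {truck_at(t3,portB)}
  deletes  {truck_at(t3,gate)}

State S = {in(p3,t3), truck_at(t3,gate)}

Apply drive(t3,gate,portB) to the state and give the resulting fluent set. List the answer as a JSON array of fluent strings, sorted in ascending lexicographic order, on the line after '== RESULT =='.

Progress:
  pre ⊆ S: {truck_at(t3,gate)} ⊆ S  — applicable
  S \ del = {in(p3,t3)}
  ∪ add   = {in(p3,t3), truck_at(t3,portB)}

== RESULT ==
["in(p3,t3)", "truck_at(t3,portB)"]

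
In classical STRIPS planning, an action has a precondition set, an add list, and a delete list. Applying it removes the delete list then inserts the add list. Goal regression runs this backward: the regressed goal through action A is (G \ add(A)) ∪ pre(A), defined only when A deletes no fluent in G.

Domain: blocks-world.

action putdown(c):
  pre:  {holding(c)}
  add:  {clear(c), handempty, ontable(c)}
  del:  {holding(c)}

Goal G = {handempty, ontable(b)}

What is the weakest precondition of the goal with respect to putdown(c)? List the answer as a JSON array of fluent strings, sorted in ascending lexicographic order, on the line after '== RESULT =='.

Regress:
  G ∩ del = {}  (empty — regression defined)
  G \ add = {handempty, ontable(b)} \ {clear(c), handempty, ontable(c)} = {ontable(b)}
  ∪ pre   = {ontable(b)} ∪ {holding(c)}
          = {holding(c), ontable(b)}

== RESULT ==
["holding(c)", "ontable(b)"]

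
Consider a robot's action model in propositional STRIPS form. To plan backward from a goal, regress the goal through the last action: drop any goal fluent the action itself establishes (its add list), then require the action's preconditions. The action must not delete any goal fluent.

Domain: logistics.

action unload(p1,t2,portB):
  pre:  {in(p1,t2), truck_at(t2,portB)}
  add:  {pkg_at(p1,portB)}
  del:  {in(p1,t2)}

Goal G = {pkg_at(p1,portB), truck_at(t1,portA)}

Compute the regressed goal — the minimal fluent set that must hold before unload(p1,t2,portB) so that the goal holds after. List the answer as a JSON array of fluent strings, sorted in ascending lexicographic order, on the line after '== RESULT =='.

Compute (G \ add) ∪ pre:
  G ∩ del = {}  (empty — regression defined)
  G \ add = {pkg_at(p1,portB), truck_at(t1,portA)} \ {pkg_at(p1,portB)} = {truck_at(t1,portA)}
  ∪ pre   = {truck_at(t1,portA)} ∪ {in(p1,t2), truck_at(t2,portB)}
          = {in(p1,t2), truck_at(t1,portA), truck_at(t2,portB)}

== RESULT ==
["in(p1,t2)", "truck_at(t1,portA)", "truck_at(t2,portB)"]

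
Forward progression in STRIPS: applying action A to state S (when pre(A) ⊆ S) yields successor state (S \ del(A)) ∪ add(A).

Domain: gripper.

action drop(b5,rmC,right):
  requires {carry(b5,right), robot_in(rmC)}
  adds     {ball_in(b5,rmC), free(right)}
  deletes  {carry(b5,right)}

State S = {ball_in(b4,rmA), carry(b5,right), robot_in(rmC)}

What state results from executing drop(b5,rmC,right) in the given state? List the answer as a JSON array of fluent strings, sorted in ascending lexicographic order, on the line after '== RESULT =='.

Compute (S \ del) ∪ add:
  pre ⊆ S: {carry(b5,right), robot_in(rmC)} ⊆ S  — applicable
  S \ del = {ball_in(b4,rmA), robot_in(rmC)}
  ∪ add   = {ball_in(b4,rmA), ball_in(b5,rmC), free(right), robot_in(rmC)}

== RESULT ==
["ball_in(b4,rmA)", "ball_in(b5,rmC)", "free(right)", "robot_in(rmC)"]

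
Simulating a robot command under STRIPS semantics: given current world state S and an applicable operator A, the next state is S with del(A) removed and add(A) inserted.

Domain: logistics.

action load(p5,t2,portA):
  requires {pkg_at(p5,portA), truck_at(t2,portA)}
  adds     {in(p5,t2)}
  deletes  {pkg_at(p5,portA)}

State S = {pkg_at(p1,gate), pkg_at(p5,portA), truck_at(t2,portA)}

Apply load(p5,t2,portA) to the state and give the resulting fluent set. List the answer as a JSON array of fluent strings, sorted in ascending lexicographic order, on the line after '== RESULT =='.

Progress:
  pre ⊆ S: {pkg_at(p5,portA), truck_at(t2,portA)} ⊆ S  — applicable
  S \ del = {pkg_at(p1,gate), truck_at(t2,portA)}
  ∪ add   = {in(p5,t2), pkg_at(p1,gate), truck_at(t2,portA)}

== RESULT ==
["in(p5,t2)", "pkg_at(p1,gate)", "truck_at(t2,portA)"]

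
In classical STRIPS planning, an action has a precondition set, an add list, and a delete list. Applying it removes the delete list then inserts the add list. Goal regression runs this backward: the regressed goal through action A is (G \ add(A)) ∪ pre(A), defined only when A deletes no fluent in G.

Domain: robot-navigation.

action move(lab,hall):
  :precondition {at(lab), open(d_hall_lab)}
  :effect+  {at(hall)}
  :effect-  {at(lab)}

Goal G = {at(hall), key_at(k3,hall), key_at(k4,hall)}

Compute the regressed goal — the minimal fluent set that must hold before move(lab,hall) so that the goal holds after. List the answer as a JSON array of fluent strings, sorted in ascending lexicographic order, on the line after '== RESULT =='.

Compute (G \ add) ∪ pre:
  G ∩ del = {}  (empty — regression defined)
  G \ add = {at(hall), key_at(k3,hall), key_at(k4,hall)} \ {at(hall)} = {key_at(k3,hall), key_at(k4,hall)}
  ∪ pre   = {key_at(k3,hall), key_at(k4,hall)} ∪ {at(lab), open(d_hall_lab)}
          = {at(lab), key_at(k3,hall), key_at(k4,hall), open(d_hall_lab)}

== RESULT ==
["at(lab)", "key_at(k3,hall)", "key_at(k4,hall)", "open(d_hall_lab)"]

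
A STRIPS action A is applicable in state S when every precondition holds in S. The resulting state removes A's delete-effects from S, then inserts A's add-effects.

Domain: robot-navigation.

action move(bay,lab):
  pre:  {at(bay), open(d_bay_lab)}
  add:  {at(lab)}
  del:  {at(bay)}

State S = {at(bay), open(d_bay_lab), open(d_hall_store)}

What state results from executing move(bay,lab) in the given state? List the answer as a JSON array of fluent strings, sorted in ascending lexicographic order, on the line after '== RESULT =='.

Progress:
  pre ⊆ S: {at(bay), open(d_bay_lab)} ⊆ S  — applicable
  S \ del = {open(d_bay_lab), open(d_hall_store)}
  ∪ add   = {at(lab), open(d_bay_lab), open(d_hall_store)}

== RESULT ==
["at(lab)", "open(d_bay_lab)", "open(d_hall_store)"]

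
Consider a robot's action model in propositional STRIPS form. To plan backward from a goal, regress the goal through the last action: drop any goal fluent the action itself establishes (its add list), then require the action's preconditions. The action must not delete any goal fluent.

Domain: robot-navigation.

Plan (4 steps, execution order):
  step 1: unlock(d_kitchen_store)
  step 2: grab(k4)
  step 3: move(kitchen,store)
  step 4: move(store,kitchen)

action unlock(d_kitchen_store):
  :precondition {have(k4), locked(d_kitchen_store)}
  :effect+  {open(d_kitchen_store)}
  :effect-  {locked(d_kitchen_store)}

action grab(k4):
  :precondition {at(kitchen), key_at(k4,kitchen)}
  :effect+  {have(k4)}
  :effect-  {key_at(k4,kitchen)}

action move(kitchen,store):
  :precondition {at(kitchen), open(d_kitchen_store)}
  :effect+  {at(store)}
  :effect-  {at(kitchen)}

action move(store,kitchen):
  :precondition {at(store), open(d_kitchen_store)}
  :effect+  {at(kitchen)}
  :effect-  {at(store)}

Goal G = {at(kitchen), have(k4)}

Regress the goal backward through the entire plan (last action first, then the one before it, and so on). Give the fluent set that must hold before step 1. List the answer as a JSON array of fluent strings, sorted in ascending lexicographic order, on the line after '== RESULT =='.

Regress step by step:
  through step 4 (move(store,kitchen)): drop {at(kitchen)}, keep {have(k4)}, require {at(store), open(d_kitchen_store)}
    → {at(store), have(k4), open(d_kitchen_store)}
  through step 3 (move(kitchen,store)): drop {at(store)}, keep {have(k4), open(d_kitchen_store)}, require {at(kitchen), open(d_kitchen_store)}
    → {at(kitchen), have(k4), open(d_kitchen_store)}
  through step 2 (grab(k4)): drop {have(k4)}, keep {at(kitchen), open(d_kitchen_store)}, require {at(kitchen), key_at(k4,kitchen)}
    → {at(kitchen), key_at(k4,kitchen), open(d_kitchen_store)}
  through step 1 (unlock(d_kitchen_store)): drop {open(d_kitchen_store)}, keep {at(kitchen), key_at(k4,kitchen)}, require {have(k4), locked(d_kitchen_store)}
    → {at(kitchen), have(k4), key_at(k4,kitchen), locked(d_kitchen_store)}

== RESULT ==
["at(kitchen)", "have(k4)", "key_at(k4,kitchen)", "locked(d_kitchen_store)"]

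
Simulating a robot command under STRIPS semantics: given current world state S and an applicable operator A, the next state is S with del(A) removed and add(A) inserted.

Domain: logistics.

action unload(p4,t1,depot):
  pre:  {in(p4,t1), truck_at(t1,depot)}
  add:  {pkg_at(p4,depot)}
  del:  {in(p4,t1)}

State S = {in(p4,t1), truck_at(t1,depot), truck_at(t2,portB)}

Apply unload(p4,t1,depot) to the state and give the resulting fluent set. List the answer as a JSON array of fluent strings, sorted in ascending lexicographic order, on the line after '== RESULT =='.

Compute (S \ del) ∪ add:
  pre ⊆ S: {in(p4,t1), truck_at(t1,depot)} ⊆ S  — applicable
  S \ del = {truck_at(t1,depot), truck_at(t2,portB)}
  ∪ add   = {pkg_at(p4,depot), truck_at(t1,depot), truck_at(t2,portB)}

== RESULT ==
["pkg_at(p4,depot)", "truck_at(t1,depot)", "truck_at(t2,portB)"]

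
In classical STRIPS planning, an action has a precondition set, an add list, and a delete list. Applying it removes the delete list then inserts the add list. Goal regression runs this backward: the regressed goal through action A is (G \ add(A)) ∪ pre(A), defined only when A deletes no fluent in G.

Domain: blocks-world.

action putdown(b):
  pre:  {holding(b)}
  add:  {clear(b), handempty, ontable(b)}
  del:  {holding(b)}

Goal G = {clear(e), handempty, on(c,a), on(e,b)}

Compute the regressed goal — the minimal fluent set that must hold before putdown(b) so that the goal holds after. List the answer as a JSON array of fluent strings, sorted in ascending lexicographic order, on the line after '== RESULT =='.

Compute (G \ add) ∪ pre:
  G ∩ del = {}  (empty — regression defined)
  G \ add = {clear(e), handempty, on(c,a), on(e,b)} \ {clear(b), handempty, ontable(b)} = {clear(e), on(c,a), on(e,b)}
  ∪ pre   = {clear(e), on(c,a), on(e,b)} ∪ {holding(b)}
          = {clear(e), holding(b), on(c,a), on(e,b)}

== RESULT ==
["clear(e)", "holding(b)", "on(c,a)", "on(e,b)"]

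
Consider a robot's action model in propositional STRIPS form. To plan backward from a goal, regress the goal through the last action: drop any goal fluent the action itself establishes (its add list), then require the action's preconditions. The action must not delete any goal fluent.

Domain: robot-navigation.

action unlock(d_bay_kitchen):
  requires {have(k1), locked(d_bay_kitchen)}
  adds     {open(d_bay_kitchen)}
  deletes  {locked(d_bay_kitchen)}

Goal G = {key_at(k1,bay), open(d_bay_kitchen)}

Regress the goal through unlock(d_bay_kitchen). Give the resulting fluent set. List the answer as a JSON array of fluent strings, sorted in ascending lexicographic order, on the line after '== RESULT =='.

Compute (G \ add) ∪ pre:
  G ∩ del = {}  (empty — regression defined)
  G \ add = {key_at(k1,bay), open(d_bay_kitchen)} \ {open(d_bay_kitchen)} = {key_at(k1,bay)}
  ∪ pre   = {key_at(k1,bay)} ∪ {have(k1), locked(d_bay_kitchen)}
          = {have(k1), key_at(k1,bay), locked(d_bay_kitchen)}

== RESULT ==
["have(k1)", "key_at(k1,bay)", "locked(d_bay_kitchen)"]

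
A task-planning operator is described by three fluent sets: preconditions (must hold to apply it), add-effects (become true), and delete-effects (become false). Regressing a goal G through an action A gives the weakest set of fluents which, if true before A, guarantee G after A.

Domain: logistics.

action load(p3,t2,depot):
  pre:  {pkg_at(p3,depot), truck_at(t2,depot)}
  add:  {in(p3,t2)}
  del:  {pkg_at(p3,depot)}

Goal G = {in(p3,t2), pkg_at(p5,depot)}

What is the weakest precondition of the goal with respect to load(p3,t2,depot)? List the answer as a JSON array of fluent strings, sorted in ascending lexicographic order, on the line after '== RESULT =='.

Regress:
  G ∩ del = {}  (empty — regression defined)
  G \ add = {in(p3,t2), pkg_at(p5,depot)} \ {in(p3,t2)} = {pkg_at(p5,depot)}
  ∪ pre   = {pkg_at(p5,depot)} ∪ {pkg_at(p3,depot), truck_at(t2,depot)}
          = {pkg_at(p3,depot), pkg_at(p5,depot), truck_at(t2,depot)}

== RESULT ==
["pkg_at(p3,depot)", "pkg_at(p5,depot)", "truck_at(t2,depot)"]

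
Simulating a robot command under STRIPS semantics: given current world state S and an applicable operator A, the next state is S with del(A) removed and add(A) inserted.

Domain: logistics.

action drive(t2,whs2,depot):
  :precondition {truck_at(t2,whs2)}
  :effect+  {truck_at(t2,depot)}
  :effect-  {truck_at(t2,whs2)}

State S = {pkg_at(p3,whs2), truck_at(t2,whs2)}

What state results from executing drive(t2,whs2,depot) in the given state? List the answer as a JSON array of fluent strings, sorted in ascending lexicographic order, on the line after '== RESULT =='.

Compute (S \ del) ∪ add:
  pre ⊆ S: {truck_at(t2,whs2)} ⊆ S  — applicable
  S \ del = {pkg_at(p3,whs2)}
  ∪ add   = {pkg_at(p3,whs2), truck_at(t2,depot)}

== RESULT ==
["pkg_at(p3,whs2)", "truck_at(t2,depot)"]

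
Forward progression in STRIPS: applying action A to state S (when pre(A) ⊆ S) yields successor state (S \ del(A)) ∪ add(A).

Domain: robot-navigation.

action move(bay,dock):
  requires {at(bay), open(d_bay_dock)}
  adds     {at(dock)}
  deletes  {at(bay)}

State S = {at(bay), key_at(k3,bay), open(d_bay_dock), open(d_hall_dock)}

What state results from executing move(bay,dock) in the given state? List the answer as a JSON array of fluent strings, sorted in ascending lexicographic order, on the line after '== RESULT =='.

Compute (S \ del) ∪ add:
  pre ⊆ S: {at(bay), open(d_bay_dock)} ⊆ S  — applicable
  S \ del = {key_at(k3,bay), open(d_bay_dock), open(d_hall_dock)}
  ∪ add   = {at(dock), key_at(k3,bay), open(d_bay_dock), open(d_hall_dock)}

== RESULT ==
["at(dock)", "key_at(k3,bay)", "open(d_bay_dock)", "open(d_hall_dock)"]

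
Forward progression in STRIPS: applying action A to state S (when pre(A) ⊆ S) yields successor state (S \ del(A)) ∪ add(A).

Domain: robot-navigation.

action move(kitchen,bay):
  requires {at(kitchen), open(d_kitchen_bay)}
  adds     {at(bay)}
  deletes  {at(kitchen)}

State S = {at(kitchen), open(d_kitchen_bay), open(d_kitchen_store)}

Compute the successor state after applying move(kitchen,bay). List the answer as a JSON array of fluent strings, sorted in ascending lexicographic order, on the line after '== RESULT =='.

Progress:
  pre ⊆ S: {at(kitchen), open(d_kitchen_bay)} ⊆ S  — applicable
  S \ del = {open(d_kitchen_bay), open(d_kitchen_store)}
  ∪ add   = {at(bay), open(d_kitchen_bay), open(d_kitchen_store)}

== RESULT ==
["at(bay)", "open(d_kitchen_bay)", "open(d_kitchen_store)"]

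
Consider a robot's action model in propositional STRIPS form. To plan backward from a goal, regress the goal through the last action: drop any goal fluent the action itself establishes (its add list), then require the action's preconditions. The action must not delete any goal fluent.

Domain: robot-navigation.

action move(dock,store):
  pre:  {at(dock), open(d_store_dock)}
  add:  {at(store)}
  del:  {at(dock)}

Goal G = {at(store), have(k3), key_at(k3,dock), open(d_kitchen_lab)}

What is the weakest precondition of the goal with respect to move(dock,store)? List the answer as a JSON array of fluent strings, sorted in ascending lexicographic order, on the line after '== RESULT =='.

Regress:
  G ∩ del = {}  (empty — regression defined)
  G \ add = {at(store), have(k3), key_at(k3,dock), open(d_kitchen_lab)} \ {at(store)} = {have(k3), key_at(k3,dock), open(d_kitchen_lab)}
  ∪ pre   = {have(k3), key_at(k3,dock), open(d_kitchen_lab)} ∪ {at(dock), open(d_store_dock)}
          = {at(dock), have(k3), key_at(k3,dock), open(d_kitchen_lab), open(d_store_dock)}

== RESULT ==
["at(dock)", "have(k3)", "key_at(k3,dock)", "open(d_kitchen_lab)", "open(d_store_dock)"]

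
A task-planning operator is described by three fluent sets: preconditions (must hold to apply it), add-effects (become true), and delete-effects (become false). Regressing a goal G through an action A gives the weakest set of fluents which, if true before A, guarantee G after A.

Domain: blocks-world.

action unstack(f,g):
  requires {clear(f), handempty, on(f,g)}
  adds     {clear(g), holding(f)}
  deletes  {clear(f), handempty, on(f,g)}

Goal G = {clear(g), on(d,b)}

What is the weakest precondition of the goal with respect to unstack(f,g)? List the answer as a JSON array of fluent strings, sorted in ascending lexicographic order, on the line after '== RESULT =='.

Regress:
  G ∩ del = {}  (empty — regression defined)
  G \ add = {clear(g), on(d,b)} \ {clear(g), holding(f)} = {on(d,b)}
  ∪ pre   = {on(d,b)} ∪ {clear(f), handempty, on(f,g)}
          = {clear(f), handempty, on(d,b), on(f,g)}

== RESULT ==
["clear(f)", "handempty", "on(d,b)", "on(f,g)"]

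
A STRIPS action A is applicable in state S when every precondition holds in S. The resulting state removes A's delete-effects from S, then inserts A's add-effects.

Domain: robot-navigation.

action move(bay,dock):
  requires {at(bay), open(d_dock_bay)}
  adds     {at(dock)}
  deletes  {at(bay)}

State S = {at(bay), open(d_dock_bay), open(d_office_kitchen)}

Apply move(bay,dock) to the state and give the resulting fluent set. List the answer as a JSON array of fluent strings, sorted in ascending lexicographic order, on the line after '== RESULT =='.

Compute (S \ del) ∪ add:
  pre ⊆ S: {at(bay), open(d_dock_bay)} ⊆ S  — applicable
  S \ del = {open(d_dock_bay), open(d_office_kitchen)}
  ∪ add   = {at(dock), open(d_dock_bay), open(d_office_kitchen)}

== RESULT ==
["at(dock)", "open(d_dock_bay)", "open(d_office_kitchen)"]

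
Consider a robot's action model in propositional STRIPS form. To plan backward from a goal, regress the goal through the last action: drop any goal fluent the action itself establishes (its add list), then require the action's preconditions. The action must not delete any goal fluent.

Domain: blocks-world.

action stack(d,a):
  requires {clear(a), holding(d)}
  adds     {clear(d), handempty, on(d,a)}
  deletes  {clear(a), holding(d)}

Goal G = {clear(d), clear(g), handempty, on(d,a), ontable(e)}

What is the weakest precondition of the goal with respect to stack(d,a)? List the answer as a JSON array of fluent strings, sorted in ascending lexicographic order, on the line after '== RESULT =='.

Regress:
  G ∩ del = {}  (empty — regression defined)
  G \ add = {clear(d), clear(g), handempty, on(d,a), ontable(e)} \ {clear(d), handempty, on(d,a)} = {clear(g), ontable(e)}
  ∪ pre   = {clear(g), ontable(e)} ∪ {clear(a), holding(d)}
          = {clear(a), clear(g), holding(d), ontable(e)}

== RESULT ==
["clear(a)", "clear(g)", "holding(d)", "ontable(e)"]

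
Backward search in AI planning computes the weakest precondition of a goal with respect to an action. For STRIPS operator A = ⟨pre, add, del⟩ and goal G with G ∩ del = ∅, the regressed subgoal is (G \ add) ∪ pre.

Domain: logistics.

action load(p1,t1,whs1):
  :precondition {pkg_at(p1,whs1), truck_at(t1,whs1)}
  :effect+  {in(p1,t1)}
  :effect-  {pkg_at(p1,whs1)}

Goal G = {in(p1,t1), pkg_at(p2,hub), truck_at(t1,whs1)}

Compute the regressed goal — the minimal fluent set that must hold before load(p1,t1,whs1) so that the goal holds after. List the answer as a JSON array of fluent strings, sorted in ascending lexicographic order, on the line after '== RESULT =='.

Compute (G \ add) ∪ pre:
  G ∩ del = {}  (empty — regression defined)
  G \ add = {in(p1,t1), pkg_at(p2,hub), truck_at(t1,whs1)} \ {in(p1,t1)} = {pkg_at(p2,hub), truck_at(t1,whs1)}
  ∪ pre   = {pkg_at(p2,hub), truck_at(t1,whs1)} ∪ {pkg_at(p1,whs1), truck_at(t1,whs1)}
          = {pkg_at(p1,whs1), pkg_at(p2,hub), truck_at(t1,whs1)}

== RESULT ==
["pkg_at(p1,whs1)", "pkg_at(p2,hub)", "truck_at(t1,whs1)"]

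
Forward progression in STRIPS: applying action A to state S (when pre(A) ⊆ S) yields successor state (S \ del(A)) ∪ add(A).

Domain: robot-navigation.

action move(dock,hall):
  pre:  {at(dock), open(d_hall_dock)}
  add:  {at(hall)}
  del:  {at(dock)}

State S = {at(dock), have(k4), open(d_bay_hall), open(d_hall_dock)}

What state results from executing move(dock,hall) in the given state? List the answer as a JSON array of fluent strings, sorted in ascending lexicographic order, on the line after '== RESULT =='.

Compute (S \ del) ∪ add:
  pre ⊆ S: {at(dock), open(d_hall_dock)} ⊆ S  — applicable
  S \ del = {have(k4), open(d_bay_hall), open(d_hall_dock)}
  ∪ add   = {at(hall), have(k4), open(d_bay_hall), open(d_hall_dock)}

== RESULT ==
["at(hall)", "have(k4)", "open(d_bay_hall)", "open(d_hall_dock)"]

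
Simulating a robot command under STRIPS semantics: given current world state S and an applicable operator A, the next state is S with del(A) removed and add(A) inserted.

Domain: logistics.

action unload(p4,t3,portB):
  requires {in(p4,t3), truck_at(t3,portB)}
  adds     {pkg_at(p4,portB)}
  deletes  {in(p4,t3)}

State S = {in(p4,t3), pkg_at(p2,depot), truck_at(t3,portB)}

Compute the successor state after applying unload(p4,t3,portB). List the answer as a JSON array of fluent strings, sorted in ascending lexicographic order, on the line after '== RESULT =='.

Compute (S \ del) ∪ add:
  pre ⊆ S: {in(p4,t3), truck_at(t3,portB)} ⊆ S  — applicable
  S \ del = {pkg_at(p2,depot), truck_at(t3,portB)}
  ∪ add   = {pkg_at(p2,depot), pkg_at(p4,portB), truck_at(t3,portB)}

== RESULT ==
["pkg_at(p2,depot)", "pkg_at(p4,portB)", "truck_at(t3,portB)"]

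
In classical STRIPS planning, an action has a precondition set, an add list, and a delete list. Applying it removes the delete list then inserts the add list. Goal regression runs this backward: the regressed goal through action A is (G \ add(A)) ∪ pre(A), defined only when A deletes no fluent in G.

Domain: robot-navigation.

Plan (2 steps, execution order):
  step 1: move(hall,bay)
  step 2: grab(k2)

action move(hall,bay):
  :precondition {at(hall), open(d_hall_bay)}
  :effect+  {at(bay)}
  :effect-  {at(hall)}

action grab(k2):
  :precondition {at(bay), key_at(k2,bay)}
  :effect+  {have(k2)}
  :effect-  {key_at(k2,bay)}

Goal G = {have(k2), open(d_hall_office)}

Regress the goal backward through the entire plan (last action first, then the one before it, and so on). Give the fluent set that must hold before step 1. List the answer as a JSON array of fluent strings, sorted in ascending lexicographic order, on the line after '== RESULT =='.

Work backward from the goal:
  through step 2 (grab(k2)): drop {have(k2)}, keep {open(d_hall_office)}, require {at(bay), key_at(k2,bay)}
    → {at(bay), key_at(k2,bay), open(d_hall_office)}
  through step 1 (move(hall,bay)): drop {at(bay)}, keep {key_at(k2,bay), open(d_hall_office)}, require {at(hall), open(d_hall_bay)}
    → {at(hall), key_at(k2,bay), open(d_hall_bay), open(d_hall_office)}

== RESULT ==
["at(hall)", "key_at(k2,bay)", "open(d_hall_bay)", "open(d_hall_office)"]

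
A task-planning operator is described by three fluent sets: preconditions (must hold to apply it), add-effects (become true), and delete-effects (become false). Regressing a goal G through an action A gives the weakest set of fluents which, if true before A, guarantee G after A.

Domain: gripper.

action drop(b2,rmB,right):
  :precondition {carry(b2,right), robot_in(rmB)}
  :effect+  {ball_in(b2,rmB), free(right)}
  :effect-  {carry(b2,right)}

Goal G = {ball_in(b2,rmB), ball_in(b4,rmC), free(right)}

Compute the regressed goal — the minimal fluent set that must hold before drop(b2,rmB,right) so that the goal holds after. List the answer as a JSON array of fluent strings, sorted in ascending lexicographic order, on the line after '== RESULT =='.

Regress:
  G ∩ del = {}  (empty — regression defined)
  G \ add = {ball_in(b2,rmB), ball_in(b4,rmC), free(right)} \ {ball_in(b2,rmB), free(right)} = {ball_in(b4,rmC)}
  ∪ pre   = {ball_in(b4,rmC)} ∪ {carry(b2,right), robot_in(rmB)}
          = {ball_in(b4,rmC), carry(b2,right), robot_in(rmB)}

== RESULT ==
["ball_in(b4,rmC)", "carry(b2,right)", "robot_in(rmB)"]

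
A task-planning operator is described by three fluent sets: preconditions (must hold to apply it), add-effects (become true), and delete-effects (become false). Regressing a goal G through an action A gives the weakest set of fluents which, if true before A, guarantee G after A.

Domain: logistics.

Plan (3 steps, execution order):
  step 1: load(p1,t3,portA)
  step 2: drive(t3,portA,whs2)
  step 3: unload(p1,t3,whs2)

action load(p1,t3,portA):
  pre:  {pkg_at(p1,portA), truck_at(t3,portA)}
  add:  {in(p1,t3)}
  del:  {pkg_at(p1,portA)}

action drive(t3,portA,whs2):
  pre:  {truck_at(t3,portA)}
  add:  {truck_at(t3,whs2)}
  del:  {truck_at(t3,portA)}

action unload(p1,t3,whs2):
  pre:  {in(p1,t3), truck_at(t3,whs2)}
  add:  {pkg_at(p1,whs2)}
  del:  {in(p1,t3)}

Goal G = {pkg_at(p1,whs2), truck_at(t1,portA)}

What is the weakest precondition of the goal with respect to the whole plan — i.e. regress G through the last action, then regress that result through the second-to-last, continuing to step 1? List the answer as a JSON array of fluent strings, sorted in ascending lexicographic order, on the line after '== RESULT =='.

Regress step by step:
  through step 3 (unload(p1,t3,whs2)): drop {pkg_at(p1,whs2)}, keep {truck_at(t1,portA)}, require {in(p1,t3), truck_at(t3,whs2)}
    → {in(p1,t3), truck_at(t1,portA), truck_at(t3,whs2)}
  through step 2 (drive(t3,portA,whs2)): drop {truck_at(t3,whs2)}, keep {in(p1,t3), truck_at(t1,portA)}, require {truck_at(t3,portA)}
    → {in(p1,t3), truck_at(t1,portA), truck_at(t3,portA)}
  through step 1 (load(p1,t3,portA)): drop {in(p1,t3)}, keep {truck_at(t1,portA), truck_at(t3,portA)}, require {pkg_at(p1,portA), truck_at(t3,portA)}
    → {pkg_at(p1,portA), truck_at(t1,portA), truck_at(t3,portA)}

== RESULT ==
["pkg_at(p1,portA)", "truck_at(t1,portA)", "truck_at(t3,portA)"]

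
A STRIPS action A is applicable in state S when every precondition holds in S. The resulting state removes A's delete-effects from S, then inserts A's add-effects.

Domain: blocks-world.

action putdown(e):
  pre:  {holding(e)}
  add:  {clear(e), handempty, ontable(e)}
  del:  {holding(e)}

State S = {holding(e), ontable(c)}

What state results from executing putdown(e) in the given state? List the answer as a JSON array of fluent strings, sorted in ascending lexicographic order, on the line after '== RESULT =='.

Compute (S \ del) ∪ add:
  pre ⊆ S: {holding(e)} ⊆ S  — applicable
  S \ del = {ontable(c)}
  ∪ add   = {clear(e), handempty, ontable(c), ontable(e)}

== RESULT ==
["clear(e)", "handempty", "ontable(c)", "ontable(e)"]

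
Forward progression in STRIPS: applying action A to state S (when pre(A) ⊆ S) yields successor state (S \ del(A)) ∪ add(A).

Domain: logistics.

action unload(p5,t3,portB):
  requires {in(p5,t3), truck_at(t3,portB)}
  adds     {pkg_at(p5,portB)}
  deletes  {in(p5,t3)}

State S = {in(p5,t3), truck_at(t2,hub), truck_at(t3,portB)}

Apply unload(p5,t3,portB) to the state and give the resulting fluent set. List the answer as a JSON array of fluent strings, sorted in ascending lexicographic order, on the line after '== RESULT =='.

Progress:
  pre ⊆ S: {in(p5,t3), truck_at(t3,portB)} ⊆ S  — applicable
  S \ del = {truck_at(t2,hub), truck_at(t3,portB)}
  ∪ add   = {pkg_at(p5,portB), truck_at(t2,hub), truck_at(t3,portB)}

== RESULT ==
["pkg_at(p5,portB)", "truck_at(t2,hub)", "truck_at(t3,portB)"]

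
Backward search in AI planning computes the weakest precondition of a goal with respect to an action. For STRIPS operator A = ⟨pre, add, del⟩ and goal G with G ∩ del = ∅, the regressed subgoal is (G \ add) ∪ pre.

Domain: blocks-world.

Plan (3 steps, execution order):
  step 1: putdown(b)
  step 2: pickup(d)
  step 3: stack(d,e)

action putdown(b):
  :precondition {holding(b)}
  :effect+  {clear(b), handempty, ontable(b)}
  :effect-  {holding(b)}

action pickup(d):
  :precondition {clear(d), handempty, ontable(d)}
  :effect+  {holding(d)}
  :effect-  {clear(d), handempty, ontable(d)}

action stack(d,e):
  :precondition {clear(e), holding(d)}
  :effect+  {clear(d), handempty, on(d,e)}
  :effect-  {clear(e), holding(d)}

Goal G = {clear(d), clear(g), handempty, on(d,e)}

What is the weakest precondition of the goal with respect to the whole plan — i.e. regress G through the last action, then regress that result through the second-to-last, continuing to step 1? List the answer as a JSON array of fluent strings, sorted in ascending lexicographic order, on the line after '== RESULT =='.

Regress step by step:
  through step 3 (stack(d,e)): drop {clear(d), handempty, on(d,e)}, keep {clear(g)}, require {clear(e), holding(d)}
    → {clear(e), clear(g), holding(d)}
  through step 2 (pickup(d)): drop {holding(d)}, keep {clear(e), clear(g)}, require {clear(d), handempty, ontable(d)}
    → {clear(d), clear(e), clear(g), handempty, ontable(d)}
  through step 1 (putdown(b)): drop {handempty}, keep {clear(d), clear(e), clear(g), ontable(d)}, require {holding(b)}
    → {clear(d), clear(e), clear(g), holding(b), ontable(d)}

== RESULT ==
["clear(d)", "clear(e)", "clear(g)", "holding(b)", "ontable(d)"]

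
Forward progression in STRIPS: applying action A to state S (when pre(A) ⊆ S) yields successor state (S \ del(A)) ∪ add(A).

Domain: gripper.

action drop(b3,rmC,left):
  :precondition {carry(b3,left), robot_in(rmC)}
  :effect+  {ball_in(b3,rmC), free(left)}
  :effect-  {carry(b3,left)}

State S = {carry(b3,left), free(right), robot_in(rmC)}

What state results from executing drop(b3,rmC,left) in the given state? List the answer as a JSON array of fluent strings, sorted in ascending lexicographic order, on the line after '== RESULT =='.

Compute (S \ del) ∪ add:
  pre ⊆ S: {carry(b3,left), robot_in(rmC)} ⊆ S  — applicable
  S \ del = {free(right), robot_in(rmC)}
  ∪ add   = {ball_in(b3,rmC), free(left), free(right), robot_in(rmC)}

== RESULT ==
["ball_in(b3,rmC)", "free(left)", "free(right)", "robot_in(rmC)"]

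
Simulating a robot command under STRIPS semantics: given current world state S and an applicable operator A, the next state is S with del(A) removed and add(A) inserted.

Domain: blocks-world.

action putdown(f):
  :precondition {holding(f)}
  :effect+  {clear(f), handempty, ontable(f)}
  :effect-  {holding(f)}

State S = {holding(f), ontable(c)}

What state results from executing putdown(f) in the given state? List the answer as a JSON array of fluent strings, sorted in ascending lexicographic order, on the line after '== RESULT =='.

Progress:
  pre ⊆ S: {holding(f)} ⊆ S  — applicable
  S \ del = {ontable(c)}
  ∪ add   = {clear(f), handempty, ontable(c), ontable(f)}

== RESULT ==
["clear(f)", "handempty", "ontable(c)", "ontable(f)"]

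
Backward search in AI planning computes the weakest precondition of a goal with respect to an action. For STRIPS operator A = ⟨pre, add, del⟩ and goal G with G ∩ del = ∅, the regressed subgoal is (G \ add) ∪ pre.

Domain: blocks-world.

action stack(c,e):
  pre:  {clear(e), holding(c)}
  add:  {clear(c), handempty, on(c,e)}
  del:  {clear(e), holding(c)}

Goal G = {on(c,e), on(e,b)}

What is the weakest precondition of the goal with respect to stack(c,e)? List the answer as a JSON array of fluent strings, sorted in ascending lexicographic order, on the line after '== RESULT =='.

Regress:
  G ∩ del = {}  (empty — regression defined)
  G \ add = {on(c,e), on(e,b)} \ {clear(c), handempty, on(c,e)} = {on(e,b)}
  ∪ pre   = {on(e,b)} ∪ {clear(e), holding(c)}
          = {clear(e), holding(c), on(e,b)}

== RESULT ==
["clear(e)", "holding(c)", "on(e,b)"]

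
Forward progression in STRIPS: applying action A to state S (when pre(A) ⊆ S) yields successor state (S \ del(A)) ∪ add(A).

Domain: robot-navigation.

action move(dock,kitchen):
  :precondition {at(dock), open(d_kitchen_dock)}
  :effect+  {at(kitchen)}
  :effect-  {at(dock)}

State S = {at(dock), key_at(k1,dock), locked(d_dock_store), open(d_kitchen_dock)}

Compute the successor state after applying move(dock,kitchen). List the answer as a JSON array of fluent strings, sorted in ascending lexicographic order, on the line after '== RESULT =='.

Progress:
  pre ⊆ S: {at(dock), open(d_kitchen_dock)} ⊆ S  — applicable
  S \ del = {key_at(k1,dock), locked(d_dock_store), open(d_kitchen_dock)}
  ∪ add   = {at(kitchen), key_at(k1,dock), locked(d_dock_store), open(d_kitchen_dock)}

== RESULT ==
["at(kitchen)", "key_at(k1,dock)", "locked(d_dock_store)", "open(d_kitchen_dock)"]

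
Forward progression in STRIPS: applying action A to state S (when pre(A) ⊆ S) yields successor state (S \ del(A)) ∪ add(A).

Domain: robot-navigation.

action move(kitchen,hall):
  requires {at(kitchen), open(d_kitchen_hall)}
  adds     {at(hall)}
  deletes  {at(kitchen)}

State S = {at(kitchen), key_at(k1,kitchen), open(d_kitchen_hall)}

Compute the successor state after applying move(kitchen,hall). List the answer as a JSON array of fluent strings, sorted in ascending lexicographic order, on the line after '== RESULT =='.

Progress:
  pre ⊆ S: {at(kitchen), open(d_kitchen_hall)} ⊆ S  — applicable
  S \ del = {key_at(k1,kitchen), open(d_kitchen_hall)}
  ∪ add   = {at(hall), key_at(k1,kitchen), open(d_kitchen_hall)}

== RESULT ==
["at(hall)", "key_at(k1,kitchen)", "open(d_kitchen_hall)"]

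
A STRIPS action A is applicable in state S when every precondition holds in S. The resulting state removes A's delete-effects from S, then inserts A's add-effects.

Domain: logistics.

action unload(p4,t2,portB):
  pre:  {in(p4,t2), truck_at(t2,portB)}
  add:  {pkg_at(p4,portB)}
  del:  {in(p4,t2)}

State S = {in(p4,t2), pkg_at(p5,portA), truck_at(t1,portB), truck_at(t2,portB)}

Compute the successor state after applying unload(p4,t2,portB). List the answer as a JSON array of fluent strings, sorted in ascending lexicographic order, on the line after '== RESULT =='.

Progress:
  pre ⊆ S: {in(p4,t2), truck_at(t2,portB)} ⊆ S  — applicable
  S \ del = {pkg_at(p5,portA), truck_at(t1,portB), truck_at(t2,portB)}
  ∪ add   = {pkg_at(p4,portB), pkg_at(p5,portA), truck_at(t1,portB), truck_at(t2,portB)}

== RESULT ==
["pkg_at(p4,portB)", "pkg_at(p5,portA)", "truck_at(t1,portB)", "truck_at(t2,portB)"]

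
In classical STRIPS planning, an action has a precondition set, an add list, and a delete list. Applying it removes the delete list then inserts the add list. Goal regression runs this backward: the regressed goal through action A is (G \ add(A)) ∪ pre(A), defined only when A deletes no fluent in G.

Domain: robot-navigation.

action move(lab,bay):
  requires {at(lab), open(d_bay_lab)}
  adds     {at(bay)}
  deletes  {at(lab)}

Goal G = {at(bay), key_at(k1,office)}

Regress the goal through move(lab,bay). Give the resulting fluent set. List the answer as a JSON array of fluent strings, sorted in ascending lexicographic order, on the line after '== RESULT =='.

Compute (G \ add) ∪ pre:
  G ∩ del = {}  (empty — regression defined)
  G \ add = {at(bay), key_at(k1,office)} \ {at(bay)} = {key_at(k1,office)}
  ∪ pre   = {key_at(k1,office)} ∪ {at(lab), open(d_bay_lab)}
          = {at(lab), key_at(k1,office), open(d_bay_lab)}

== RESULT ==
["at(lab)", "key_at(k1,office)", "open(d_bay_lab)"]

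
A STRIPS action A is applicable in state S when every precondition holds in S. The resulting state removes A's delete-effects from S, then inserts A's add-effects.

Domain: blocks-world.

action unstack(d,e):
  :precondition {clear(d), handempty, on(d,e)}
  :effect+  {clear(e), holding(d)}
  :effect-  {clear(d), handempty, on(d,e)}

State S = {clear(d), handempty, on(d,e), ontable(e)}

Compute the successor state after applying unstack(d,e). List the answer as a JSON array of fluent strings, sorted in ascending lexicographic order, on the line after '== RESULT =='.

Compute (S \ del) ∪ add:
  pre ⊆ S: {clear(d), handempty, on(d,e)} ⊆ S  — applicable
  S \ del = {ontable(e)}
  ∪ add   = {clear(e), holding(d), ontable(e)}

== RESULT ==
["clear(e)", "holding(d)", "ontable(e)"]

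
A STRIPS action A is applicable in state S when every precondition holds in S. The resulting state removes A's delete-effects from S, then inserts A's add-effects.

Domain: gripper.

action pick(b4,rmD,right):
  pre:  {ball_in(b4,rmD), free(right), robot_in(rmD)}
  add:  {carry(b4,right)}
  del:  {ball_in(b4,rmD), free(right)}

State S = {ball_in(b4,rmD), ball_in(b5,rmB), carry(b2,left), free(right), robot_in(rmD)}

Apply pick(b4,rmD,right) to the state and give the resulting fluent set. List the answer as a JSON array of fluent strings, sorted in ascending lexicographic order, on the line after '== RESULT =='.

Progress:
  pre ⊆ S: {ball_in(b4,rmD), free(right), robot_in(rmD)} ⊆ S  — applicable
  S \ del = {ball_in(b5,rmB), carry(b2,left), robot_in(rmD)}
  ∪ add   = {ball_in(b5,rmB), carry(b2,left), carry(b4,right), robot_in(rmD)}

== RESULT ==
["ball_in(b5,rmB)", "carry(b2,left)", "carry(b4,right)", "robot_in(rmD)"]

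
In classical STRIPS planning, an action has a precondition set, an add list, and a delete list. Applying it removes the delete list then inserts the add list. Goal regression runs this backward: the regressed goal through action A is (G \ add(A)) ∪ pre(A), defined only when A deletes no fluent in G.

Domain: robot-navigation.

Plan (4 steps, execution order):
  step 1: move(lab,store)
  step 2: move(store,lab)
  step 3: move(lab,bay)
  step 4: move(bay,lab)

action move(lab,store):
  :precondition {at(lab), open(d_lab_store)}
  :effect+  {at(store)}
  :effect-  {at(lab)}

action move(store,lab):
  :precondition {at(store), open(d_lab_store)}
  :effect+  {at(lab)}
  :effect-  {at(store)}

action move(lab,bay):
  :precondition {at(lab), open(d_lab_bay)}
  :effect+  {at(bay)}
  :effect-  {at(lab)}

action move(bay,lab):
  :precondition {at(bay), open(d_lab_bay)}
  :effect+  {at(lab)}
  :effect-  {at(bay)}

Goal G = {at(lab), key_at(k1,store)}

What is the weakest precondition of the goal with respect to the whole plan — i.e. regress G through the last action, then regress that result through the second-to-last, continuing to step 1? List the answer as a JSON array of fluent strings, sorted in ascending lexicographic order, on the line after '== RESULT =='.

Regress step by step:
  through step 4 (move(bay,lab)): drop {at(lab)}, keep {key_at(k1,store)}, require {at(bay), open(d_lab_bay)}
    → {at(bay), key_at(k1,store), open(d_lab_bay)}
  through step 3 (move(lab,bay)): drop {at(bay)}, keep {key_at(k1,store), open(d_lab_bay)}, require {at(lab), open(d_lab_bay)}
    → {at(lab), key_at(k1,store), open(d_lab_bay)}
  through step 2 (move(store,lab)): drop {at(lab)}, keep {key_at(k1,store), open(d_lab_bay)}, require {at(store), open(d_lab_store)}
    → {at(store), key_at(k1,store), open(d_lab_bay), open(d_lab_store)}
  through step 1 (move(lab,store)): drop {at(store)}, keep {key_at(k1,store), open(d_lab_bay), open(d_lab_store)}, require {at(lab), open(d_lab_store)}
    → {at(lab), key_at(k1,store), open(d_lab_bay), open(d_lab_store)}

== RESULT ==
["at(lab)", "key_at(k1,store)", "open(d_lab_bay)", "open(d_lab_store)"]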